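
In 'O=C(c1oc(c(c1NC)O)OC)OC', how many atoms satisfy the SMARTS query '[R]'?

5

The query [R] means: R matches any atom that is part of a ring.
Check the 14 heavy atoms by environment: 1× o (aromatic, in 5-ring) → match; 4× c (aromatic, in 5-ring) → match; 4× O (acyclic) → no; 4× C (acyclic) → no; 1× N (acyclic) → no.
Summing the matching environments: 1 + 4 = 5 matching atoms.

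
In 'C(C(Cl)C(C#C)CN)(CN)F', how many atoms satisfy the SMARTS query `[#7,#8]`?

2

Check the 11 heavy atoms by environment: 7× C → no; 1× F → no; 2× N → match; 1× Cl → no.
That gives 2 matching atoms.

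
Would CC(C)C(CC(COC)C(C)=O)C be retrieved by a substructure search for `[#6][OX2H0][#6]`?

The pattern [#6][OX2H0][#6] describes an aliphatic oxygen bridging two carbons with no H on the oxygen — an ether.
The molecule carries a methoxy ether (-OCH3), whose atoms satisfy every constraint of the query, so the pattern matches.

Yes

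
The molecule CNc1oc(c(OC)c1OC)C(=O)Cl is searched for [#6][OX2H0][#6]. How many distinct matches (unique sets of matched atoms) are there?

[#6][OX2H0][#6] is the SMARTS for an ether: an aliphatic oxygen bridging two carbons with no H on the oxygen.
The molecule carries 2 separate instances of a methoxy ether (-OCH3) meeting every constraint; each maps to a distinct set of atoms, giving 2 matches.

2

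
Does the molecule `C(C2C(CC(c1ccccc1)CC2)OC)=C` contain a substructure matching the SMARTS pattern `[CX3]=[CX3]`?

Yes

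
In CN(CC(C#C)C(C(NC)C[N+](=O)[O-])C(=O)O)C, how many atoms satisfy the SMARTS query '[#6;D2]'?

3

Check the 18 heavy atoms by environment: 3× C (D2) → match; 4× C (D3) → no; 1× N (D3) → no; 4× C (D1) → no; 3× O (D1) → no; 1× N (D2) → no; 1× N (charge +1, D3) → no; 1× O (charge -1, D1) → no.
That gives 3 matching atoms.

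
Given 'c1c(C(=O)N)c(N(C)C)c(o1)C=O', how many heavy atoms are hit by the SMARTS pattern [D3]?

5

Check the 13 heavy atoms by environment: 1× o (aromatic, D2) → no; 1× c (aromatic, D2) → no; 3× c (aromatic, D3) → match; 1× N (D3) → match; 2× C (D1) → no; 1× C (D2) → no; 2× O (D1) → no; 1× C (D3) → match; 1× N (D1) → no.
Summing the matching environments: 3 + 1 + 1 = 5 matching atoms.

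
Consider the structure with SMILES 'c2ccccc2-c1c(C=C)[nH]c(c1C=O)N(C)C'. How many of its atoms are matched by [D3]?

6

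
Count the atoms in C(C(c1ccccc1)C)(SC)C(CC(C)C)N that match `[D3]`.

5

The query [D3] means: atom with exactly three heavy-atom neighbours.
Check the 17 heavy atoms by environment: 4× C (D1) → no; 4× C (D3) → match; 1× C (D2) → no; 1× S (D2) → no; 1× N (D1) → no; 1× c (aromatic, D3) → match; 5× c (aromatic, D2) → no.
Summing the matching environments: 4 + 1 = 5 matching atoms.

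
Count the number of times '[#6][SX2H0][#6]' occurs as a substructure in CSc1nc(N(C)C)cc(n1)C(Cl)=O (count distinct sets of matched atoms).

1

[#6][SX2H0][#6] is the SMARTS for a thioether: an aliphatic sulfur bridging two carbons with no H on the sulfur.
Exactly one fragment in the molecule meets all constraints, giving 1 match.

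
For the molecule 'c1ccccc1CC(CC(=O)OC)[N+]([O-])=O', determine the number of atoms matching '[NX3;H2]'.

0

Check the 16 heavy atoms by environment: 2× C (H2, X4) → no; 1× C (H1, X4) → no; 1× C (H0, X3) → no; 2× O (H0, X1) → no; 1× O (H0, X2) → no; 1× C (H3, X4) → no; 1× c (aromatic, H0, X3) → no; 5× c (aromatic, H1, X3) → no; 1× N (charge +1, H0, X3) → no; 1× O (charge -1, H0, X1) → no.
No environment satisfies the query, so 0 matching atoms.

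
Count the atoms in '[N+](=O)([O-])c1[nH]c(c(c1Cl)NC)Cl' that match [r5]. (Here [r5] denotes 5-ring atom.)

5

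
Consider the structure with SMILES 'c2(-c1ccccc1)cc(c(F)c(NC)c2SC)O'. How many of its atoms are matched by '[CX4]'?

2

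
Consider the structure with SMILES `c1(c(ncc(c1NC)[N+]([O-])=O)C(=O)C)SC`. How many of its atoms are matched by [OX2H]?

0

The query [OX2H] means: aliphatic oxygen with two connections, one of which is H — an -OH oxygen.
Check the 16 heavy atoms by environment: 1× n (aromatic, H0, X2) → no; 4× c (aromatic, H0, X3) → no; 1× c (aromatic, H1, X3) → no; 1× C (H0, X3) → no; 2× O (H0, X1) → no; 3× C (H3, X4) → no; 1× N (H1, X3) → no; 1× S (H0, X2) → no; 1× N (charge +1, H0, X3) → no; 1× O (charge -1, H0, X1) → no.
No environment satisfies the query, so 0 matching atoms.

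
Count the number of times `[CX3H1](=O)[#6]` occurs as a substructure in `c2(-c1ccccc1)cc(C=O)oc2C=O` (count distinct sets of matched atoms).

2

[CX3H1](=O)[#6] is the SMARTS for an aldehyde: an sp2 carbon with one H, double-bonded to O and single-bonded to carbon.
The molecule carries 2 separate instances of an aldehyde (-CHO) meeting every constraint; each maps to a distinct set of atoms, giving 2 matches.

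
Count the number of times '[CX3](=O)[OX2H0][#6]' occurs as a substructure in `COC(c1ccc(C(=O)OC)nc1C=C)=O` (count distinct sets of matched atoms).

[CX3](=O)[OX2H0][#6] is the SMARTS for an ester: a carbonyl carbon bonded to an oxygen that is itself bonded to carbon (no H on that O).
The molecule carries 2 separate instances of a methyl-ester group (-C(=O)OCH3) meeting every constraint; each maps to a distinct set of atoms, giving 2 matches.

2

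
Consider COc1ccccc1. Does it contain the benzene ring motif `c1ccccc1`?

Yes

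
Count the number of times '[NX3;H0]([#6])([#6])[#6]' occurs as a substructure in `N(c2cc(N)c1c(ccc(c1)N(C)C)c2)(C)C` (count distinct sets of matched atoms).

[NX3;H0]([#6])([#6])[#6] is the SMARTS for a tertiary amine: a trivalent nitrogen with no H, bonded to three carbons.
The molecule carries 2 separate instances of a dimethylamino group (-N(CH3)2) meeting every constraint; each maps to a distinct set of atoms, giving 2 matches.

2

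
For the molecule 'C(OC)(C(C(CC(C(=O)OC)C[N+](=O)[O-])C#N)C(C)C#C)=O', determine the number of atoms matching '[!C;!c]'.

8

The query [!C;!c] means: neither aliphatic nor aromatic carbon — same as [!#6].
Check the 22 heavy atoms by environment: 14× C → no; 1× N (charge +1) → match; 1× O (charge -1) → match; 5× O → match; 1× N → match.
Summing the matching environments: 1 + 1 + 5 + 1 = 8 matching atoms.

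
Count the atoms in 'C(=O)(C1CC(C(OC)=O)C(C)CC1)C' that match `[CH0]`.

2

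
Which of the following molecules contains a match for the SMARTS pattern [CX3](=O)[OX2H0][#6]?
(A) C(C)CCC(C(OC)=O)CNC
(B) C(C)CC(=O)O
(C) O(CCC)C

A

[CX3](=O)[OX2H0][#6] describes a carbonyl carbon bonded to an oxygen that is itself bonded to carbon (no H on that O) (an ester).
(A) contains a methyl-ester group (-C(=O)OCH3), which satisfies every atom and bond constraint.
(B) has a carboxylic acid group (-C(=O)OH) but the singly-bonded O carries H (OX2H1, not H0).
(C) has a methoxy ether (-OCH3) but the ether oxygen is not adjacent to a C=O carbon.
So the answer is (A).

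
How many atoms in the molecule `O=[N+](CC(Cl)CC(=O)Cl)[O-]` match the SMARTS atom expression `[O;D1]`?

3

The query [O;D1] means: aliphatic oxygen bonded to exactly one heavy atom.
Check the 10 heavy atoms by environment: 2× C (D2) → no; 2× C (D3) → no; 2× O (D1) → match; 2× Cl (D1) → no; 1× N (charge +1, D3) → no; 1× O (charge -1, D1) → match.
Summing the matching environments: 2 + 1 = 3 matching atoms.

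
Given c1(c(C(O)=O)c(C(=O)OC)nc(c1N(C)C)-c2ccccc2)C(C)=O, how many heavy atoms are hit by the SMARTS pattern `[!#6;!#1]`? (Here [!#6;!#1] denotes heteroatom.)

7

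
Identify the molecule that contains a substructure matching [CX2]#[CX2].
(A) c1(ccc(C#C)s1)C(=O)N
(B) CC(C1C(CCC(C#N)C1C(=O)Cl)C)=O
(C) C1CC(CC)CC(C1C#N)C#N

[CX2]#[CX2] describes a carbon-carbon triple bond (an alkyne).
(A) contains an ethynyl group (-C#CH), which satisfies every atom and bond constraint.
(B) has a nitrile (-C#N) but the triple bond is C#N, not C#C.
(C) has a nitrile (-C#N) but the triple bond is C#N, not C#C.
So the answer is (A).

A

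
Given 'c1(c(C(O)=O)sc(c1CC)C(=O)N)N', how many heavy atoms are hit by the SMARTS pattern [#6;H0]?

6

The query [#6;H0] means: any carbon with no attached hydrogen.
Check the 14 heavy atoms by environment: 1× s (aromatic, H0) → no; 4× c (aromatic, H0) → match; 2× C (H0) → match; 2× O (H0) → no; 1× O (H1) → no; 2× N (H2) → no; 1× C (H2) → no; 1× C (H3) → no.
Summing the matching environments: 4 + 2 = 6 matching atoms.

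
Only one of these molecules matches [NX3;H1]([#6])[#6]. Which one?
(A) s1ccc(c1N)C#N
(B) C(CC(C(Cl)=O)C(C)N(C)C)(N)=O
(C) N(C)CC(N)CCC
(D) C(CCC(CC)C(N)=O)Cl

C

[NX3;H1]([#6])[#6] describes a trivalent nitrogen with one H, bonded to two carbons (a secondary amine).
(A) has a primary amino group (-NH2) but the nitrogen has H2 and only one carbon neighbour.
(B) has a dimethylamino group (-N(CH3)2) but the nitrogen has H0, not H1.
(C) contains an N-methylamino group (-NHCH3), which satisfies every atom and bond constraint.
(D) has a primary amide (-C(=O)NH2) but the -C(=O)NH2 nitrogen has H2, not H1.
So the answer is (C).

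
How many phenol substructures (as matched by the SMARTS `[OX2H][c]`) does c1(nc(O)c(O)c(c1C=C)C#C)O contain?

3

[OX2H][c] is the SMARTS for a phenol: a hydroxyl oxygen attached to an aromatic carbon.
The molecule carries 3 separate instances of a hydroxyl group (-OH) meeting every constraint; each maps to a distinct set of atoms, giving 3 matches.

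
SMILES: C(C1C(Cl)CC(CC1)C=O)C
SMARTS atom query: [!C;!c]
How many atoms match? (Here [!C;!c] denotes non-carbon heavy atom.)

The query [!C;!c] means: neither aliphatic nor aromatic carbon — same as [!#6].
Check the 11 heavy atoms by environment: 9× C → no; 1× Cl → match; 1× O → match.
Summing the matching environments: 1 + 1 = 2 matching atoms.

2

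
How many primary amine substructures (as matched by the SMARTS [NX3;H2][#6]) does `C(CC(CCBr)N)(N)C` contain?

[NX3;H2][#6] is the SMARTS for a primary amine: a trivalent nitrogen with two H attached to carbon.
The molecule carries 2 separate instances of a primary amino group (-NH2) meeting every constraint; each maps to a distinct set of atoms, giving 2 matches.

2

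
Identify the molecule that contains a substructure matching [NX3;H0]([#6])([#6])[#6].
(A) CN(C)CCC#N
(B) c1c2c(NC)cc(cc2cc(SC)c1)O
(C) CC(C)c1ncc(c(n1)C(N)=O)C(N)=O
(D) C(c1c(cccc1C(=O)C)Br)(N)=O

A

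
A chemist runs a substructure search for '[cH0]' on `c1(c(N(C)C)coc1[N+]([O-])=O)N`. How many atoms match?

The query [cH0] means: aromatic carbon with no attached hydrogen (substituted or ring-fusion).
Check the 12 heavy atoms by environment: 1× o (aromatic, H0) → no; 3× c (aromatic, H0) → match; 1× c (aromatic, H1) → no; 1× N (charge +1, H0) → no; 1× O (charge -1, H0) → no; 1× O (H0) → no; 1× N (H0) → no; 2× C (H3) → no; 1× N (H2) → no.
That gives 3 matching atoms.

3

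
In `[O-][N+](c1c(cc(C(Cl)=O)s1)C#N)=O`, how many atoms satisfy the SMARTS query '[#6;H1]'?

The query [#6;H1] means: any carbon bearing exactly one hydrogen.
Check the 13 heavy atoms by environment: 1× s (aromatic, H0) → no; 3× c (aromatic, H0) → no; 1× c (aromatic, H1) → match; 2× C (H0) → no; 2× O (H0) → no; 1× Cl (H0) → no; 1× N (charge +1, H0) → no; 1× O (charge -1, H0) → no; 1× N (H0) → no.
That gives 1 matching atom.

1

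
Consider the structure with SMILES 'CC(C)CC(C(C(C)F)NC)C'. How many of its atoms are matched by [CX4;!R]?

10

The query [CX4;!R] means: aliphatic carbon with four total connections, not in a ring.
Check the 12 heavy atoms by environment: 10× C (X4, acyclic) → match; 1× N (X3, acyclic) → no; 1× F (X1, acyclic) → no.
That gives 10 matching atoms.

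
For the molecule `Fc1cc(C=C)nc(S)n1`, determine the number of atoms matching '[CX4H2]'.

0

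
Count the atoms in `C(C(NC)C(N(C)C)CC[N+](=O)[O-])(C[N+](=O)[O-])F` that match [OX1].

4

Check the 18 heavy atoms by environment: 9× C (X4) → no; 2× N (X3) → no; 2× N (charge +1, X3) → no; 2× O (charge -1, X1) → match; 2× O (X1) → match; 1× F (X1) → no.
Summing the matching environments: 2 + 2 = 4 matching atoms.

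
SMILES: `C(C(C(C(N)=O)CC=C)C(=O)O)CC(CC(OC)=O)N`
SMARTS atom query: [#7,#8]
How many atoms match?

Check the 20 heavy atoms by environment: 13× C → no; 5× O → match; 2× N → match.
Summing the matching environments: 5 + 2 = 7 matching atoms.

7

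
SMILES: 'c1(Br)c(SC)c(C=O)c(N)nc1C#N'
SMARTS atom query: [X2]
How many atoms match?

3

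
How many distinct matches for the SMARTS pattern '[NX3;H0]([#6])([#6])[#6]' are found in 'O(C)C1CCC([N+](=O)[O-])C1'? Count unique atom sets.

[NX3;H0]([#6])([#6])[#6] is the SMARTS for a tertiary amine: a trivalent nitrogen with no H, bonded to three carbons.
No fragment in the molecule satisfies every constraint, giving 0 matches.

0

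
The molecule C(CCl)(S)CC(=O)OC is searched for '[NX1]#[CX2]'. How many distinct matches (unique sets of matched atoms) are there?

[NX1]#[CX2] is the SMARTS for a nitrile: a nitrogen triple-bonded to a two-connected carbon.
No fragment in the molecule satisfies every constraint, giving 0 matches.

0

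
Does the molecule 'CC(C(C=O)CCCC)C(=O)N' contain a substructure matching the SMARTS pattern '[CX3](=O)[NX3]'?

Yes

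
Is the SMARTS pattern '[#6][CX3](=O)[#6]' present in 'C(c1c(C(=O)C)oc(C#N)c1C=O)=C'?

Yes

The pattern [#6][CX3](=O)[#6] describes a carbonyl carbon (no H) flanked by two carbons — a ketone.
The molecule carries an acetyl/ketone group (-C(=O)CH3), whose atoms satisfy every constraint of the query, so the pattern matches.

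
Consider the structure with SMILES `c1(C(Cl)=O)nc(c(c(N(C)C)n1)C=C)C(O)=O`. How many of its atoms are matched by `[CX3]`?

4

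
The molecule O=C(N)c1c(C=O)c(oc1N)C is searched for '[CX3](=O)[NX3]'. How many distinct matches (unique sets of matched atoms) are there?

[CX3](=O)[NX3] is the SMARTS for an amide: a carbonyl carbon bonded to a trivalent nitrogen.
Exactly one fragment in the molecule meets all constraints, giving 1 match.

1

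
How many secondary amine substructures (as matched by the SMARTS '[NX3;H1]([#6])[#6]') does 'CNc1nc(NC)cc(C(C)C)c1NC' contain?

3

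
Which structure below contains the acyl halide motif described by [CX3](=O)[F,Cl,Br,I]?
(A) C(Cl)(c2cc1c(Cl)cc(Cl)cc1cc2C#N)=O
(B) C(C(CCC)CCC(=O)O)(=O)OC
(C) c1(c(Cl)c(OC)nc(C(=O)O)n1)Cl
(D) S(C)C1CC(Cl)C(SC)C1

[CX3](=O)[F,Cl,Br,I] describes a carbonyl carbon bonded to a halogen (an acyl halide).
(A) contains an acyl chloride (-C(=O)Cl), which satisfies every atom and bond constraint.
(B) has a methyl-ester group (-C(=O)OCH3) but the carbonyl is bonded to -O-C, not to a halogen.
(C) has a chloro substituent but the Cl is not on a carbonyl carbon.
(D) has a chloro substituent but the Cl is not on a carbonyl carbon.
So the answer is (A).

A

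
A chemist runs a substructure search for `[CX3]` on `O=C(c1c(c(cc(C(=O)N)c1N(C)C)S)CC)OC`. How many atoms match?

2

The query [CX3] means: C with X3: aliphatic carbon with exactly 3 total connections.
Check the 19 heavy atoms by environment: 6× c (aromatic, X3) → no; 5× C (X4) → no; 2× N (X3) → no; 2× C (X3) → match; 2× O (X1) → no; 1× O (X2) → no; 1× S (X2) → no.
That gives 2 matching atoms.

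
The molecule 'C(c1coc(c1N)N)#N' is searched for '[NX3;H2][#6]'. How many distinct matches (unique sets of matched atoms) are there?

2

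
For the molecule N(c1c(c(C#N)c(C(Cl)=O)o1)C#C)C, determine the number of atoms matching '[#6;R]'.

4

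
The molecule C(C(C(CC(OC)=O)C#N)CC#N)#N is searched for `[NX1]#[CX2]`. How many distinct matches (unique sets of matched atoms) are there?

[NX1]#[CX2] is the SMARTS for a nitrile: a nitrogen triple-bonded to a two-connected carbon.
The molecule carries 3 separate instances of a nitrile (-C#N) meeting every constraint; each maps to a distinct set of atoms, giving 3 matches.

3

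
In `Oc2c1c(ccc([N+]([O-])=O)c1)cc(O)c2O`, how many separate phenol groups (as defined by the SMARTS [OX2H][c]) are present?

[OX2H][c] is the SMARTS for a phenol: a hydroxyl oxygen attached to an aromatic carbon.
The molecule carries 3 separate instances of a hydroxyl group (-OH) meeting every constraint; each maps to a distinct set of atoms, giving 3 matches.

3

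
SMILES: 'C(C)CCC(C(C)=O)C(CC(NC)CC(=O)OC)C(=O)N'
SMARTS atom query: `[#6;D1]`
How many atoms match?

The query [#6;D1] means: carbon bonded to exactly one heavy atom.
Check the 21 heavy atoms by environment: 5× C (D2) → no; 6× C (D3) → no; 4× C (D1) → match; 3× O (D1) → no; 1× N (D1) → no; 1× O (D2) → no; 1× N (D2) → no.
That gives 4 matching atoms.

4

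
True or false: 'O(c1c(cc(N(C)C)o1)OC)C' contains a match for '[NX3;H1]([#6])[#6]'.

The pattern [NX3;H1]([#6])[#6] describes a trivalent nitrogen with one H, bonded to two carbons — a secondary amine.
The closest candidate here is a dimethylamino group (-N(CH3)2), but the nitrogen has H0, not H1. No other fragment satisfies the full query, so there is no match.

False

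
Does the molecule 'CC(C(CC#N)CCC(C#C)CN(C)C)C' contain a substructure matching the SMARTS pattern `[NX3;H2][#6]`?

No

The pattern [NX3;H2][#6] describes a trivalent nitrogen with two H attached to carbon — a primary amine.
The closest candidate here is a dimethylamino group (-N(CH3)2), but the nitrogen has H0, not H2. No other fragment satisfies the full query, so there is no match.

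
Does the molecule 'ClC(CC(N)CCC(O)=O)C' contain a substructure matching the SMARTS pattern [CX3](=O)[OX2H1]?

Yes

The pattern [CX3](=O)[OX2H1] describes an sp2 carbon double-bonded to O and single-bonded to an -OH oxygen — a carboxylic acid.
The molecule carries a carboxylic acid group (-C(=O)OH), whose atoms satisfy every constraint of the query, so the pattern matches.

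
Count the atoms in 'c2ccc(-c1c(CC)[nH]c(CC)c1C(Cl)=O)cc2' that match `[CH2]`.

2

The query [CH2] means: aliphatic carbon with exactly two hydrogens.
Check the 18 heavy atoms by environment: 1× n (aromatic, H1) → no; 5× c (aromatic, H0) → no; 5× c (aromatic, H1) → no; 1× C (H0) → no; 1× O (H0) → no; 1× Cl (H0) → no; 2× C (H2) → match; 2× C (H3) → no.
That gives 2 matching atoms.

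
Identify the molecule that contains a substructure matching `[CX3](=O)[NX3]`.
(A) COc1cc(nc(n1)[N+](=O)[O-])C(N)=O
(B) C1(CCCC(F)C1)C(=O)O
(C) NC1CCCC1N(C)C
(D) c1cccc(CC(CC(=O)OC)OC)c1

[CX3](=O)[NX3] describes a carbonyl carbon bonded to a trivalent nitrogen (an amide).
(A) contains a primary amide (-C(=O)NH2), which satisfies every atom and bond constraint.
(B) has a carboxylic acid group (-C(=O)OH) but the carbonyl is bonded to O, not to an NX3 nitrogen.
(C) has a primary amino group (-NH2) but the -NH2 is not attached to a carbonyl carbon.
(D) has a methyl-ester group (-C(=O)OCH3) but the carbonyl is bonded to O, not to an NX3 nitrogen.
So the answer is (A).

A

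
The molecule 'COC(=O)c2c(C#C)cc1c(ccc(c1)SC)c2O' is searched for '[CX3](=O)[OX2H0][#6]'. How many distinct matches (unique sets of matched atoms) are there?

1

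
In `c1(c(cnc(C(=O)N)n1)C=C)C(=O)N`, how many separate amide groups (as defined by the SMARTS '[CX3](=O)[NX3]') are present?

[CX3](=O)[NX3] is the SMARTS for an amide: a carbonyl carbon bonded to a trivalent nitrogen.
The molecule carries 2 separate instances of a primary amide (-C(=O)NH2) meeting every constraint; each maps to a distinct set of atoms, giving 2 matches.

2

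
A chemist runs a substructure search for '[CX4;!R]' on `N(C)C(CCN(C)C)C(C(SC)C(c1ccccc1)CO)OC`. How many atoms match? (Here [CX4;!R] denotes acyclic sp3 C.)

12

The query [CX4;!R] means: aliphatic carbon with four total connections, not in a ring.
Check the 23 heavy atoms by environment: 12× C (X4, acyclic) → match; 2× N (X3, acyclic) → no; 2× O (X2, acyclic) → no; 1× S (X2, acyclic) → no; 6× c (aromatic, X3, in 6-ring) → no.
That gives 12 matching atoms.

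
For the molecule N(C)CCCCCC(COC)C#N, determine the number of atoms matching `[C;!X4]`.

1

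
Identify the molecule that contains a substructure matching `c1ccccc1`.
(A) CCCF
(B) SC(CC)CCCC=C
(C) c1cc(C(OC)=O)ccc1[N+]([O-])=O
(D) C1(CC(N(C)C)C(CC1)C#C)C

C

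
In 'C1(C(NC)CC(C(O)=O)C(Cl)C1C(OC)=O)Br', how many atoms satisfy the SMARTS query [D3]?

7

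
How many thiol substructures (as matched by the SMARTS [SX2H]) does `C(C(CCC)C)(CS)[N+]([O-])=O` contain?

1

[SX2H] is the SMARTS for a thiol: an aliphatic sulfur with two connections, one being H.
Exactly one fragment in the molecule meets all constraints, giving 1 match.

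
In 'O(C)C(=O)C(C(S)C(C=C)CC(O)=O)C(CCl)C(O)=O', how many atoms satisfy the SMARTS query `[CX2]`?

0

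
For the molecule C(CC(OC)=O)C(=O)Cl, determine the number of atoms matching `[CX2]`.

The query [CX2] means: C with X2: aliphatic carbon with exactly 2 total connections.
Check the 9 heavy atoms by environment: 3× C (X4) → no; 2× C (X3) → no; 2× O (X1) → no; 1× O (X2) → no; 1× Cl (X1) → no.
No environment satisfies the query, so 0 matching atoms.

0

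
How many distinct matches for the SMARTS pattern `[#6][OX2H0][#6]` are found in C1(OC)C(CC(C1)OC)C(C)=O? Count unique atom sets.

2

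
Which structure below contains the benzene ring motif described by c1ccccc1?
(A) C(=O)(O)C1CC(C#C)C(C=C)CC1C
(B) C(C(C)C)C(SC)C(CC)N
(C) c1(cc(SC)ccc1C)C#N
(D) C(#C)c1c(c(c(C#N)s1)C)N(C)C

c1ccccc1 describes six aromatic carbons in a ring (a benzene ring).
(A) has a methyl group (-CH3) but no six-membered all-carbon aromatic ring is present.
(B) has a methyl group (-CH3) but no six-membered all-carbon aromatic ring is present.
(C) contains the required atom environment, so the pattern matches.
(D) has a methyl group (-CH3) but no six-membered all-carbon aromatic ring is present.
So the answer is (C).

C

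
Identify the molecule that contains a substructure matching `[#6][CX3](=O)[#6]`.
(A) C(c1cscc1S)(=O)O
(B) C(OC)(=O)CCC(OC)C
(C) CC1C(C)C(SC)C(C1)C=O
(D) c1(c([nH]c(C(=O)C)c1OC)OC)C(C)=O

D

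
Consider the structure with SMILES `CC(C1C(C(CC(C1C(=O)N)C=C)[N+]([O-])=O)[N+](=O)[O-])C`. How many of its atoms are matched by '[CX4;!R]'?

3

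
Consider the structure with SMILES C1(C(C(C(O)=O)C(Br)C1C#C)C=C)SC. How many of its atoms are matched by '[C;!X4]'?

5

The query [C;!X4] means: aliphatic carbon that does not have four total connections.
Check the 15 heavy atoms by environment: 6× C (X4) → no; 3× C (X3) → match; 1× O (X1) → no; 1× O (X2) → no; 1× Br (X1) → no; 1× S (X2) → no; 2× C (X2) → match.
Summing the matching environments: 3 + 2 = 5 matching atoms.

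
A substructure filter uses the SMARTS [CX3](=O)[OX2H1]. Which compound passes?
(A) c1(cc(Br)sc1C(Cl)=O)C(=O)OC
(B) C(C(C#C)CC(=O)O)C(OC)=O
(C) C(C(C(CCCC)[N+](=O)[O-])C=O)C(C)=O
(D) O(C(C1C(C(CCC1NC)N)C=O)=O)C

[CX3](=O)[OX2H1] describes an sp2 carbon double-bonded to O and single-bonded to an -OH oxygen (a carboxylic acid).
(A) has an acyl chloride (-C(=O)Cl) but the carbonyl is bonded to Cl, not to an -OH oxygen.
(B) contains a carboxylic acid group (-C(=O)OH), which satisfies every atom and bond constraint.
(C) has an aldehyde (-CHO) but there is no singly-bonded oxygen on the carbonyl carbon.
(D) has an aldehyde (-CHO) but there is no singly-bonded oxygen on the carbonyl carbon.
So the answer is (B).

B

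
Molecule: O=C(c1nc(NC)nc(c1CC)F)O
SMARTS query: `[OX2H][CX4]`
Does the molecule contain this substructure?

No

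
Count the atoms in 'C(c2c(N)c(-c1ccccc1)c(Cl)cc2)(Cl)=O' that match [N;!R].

The query [N;!R] means: aliphatic nitrogen not in a ring.
Check the 17 heavy atoms by environment: 12× c (aromatic, in 6-ring) → no; 2× Cl (acyclic) → no; 1× C (acyclic) → no; 1× O (acyclic) → no; 1× N (acyclic) → match.
That gives 1 matching atom.

1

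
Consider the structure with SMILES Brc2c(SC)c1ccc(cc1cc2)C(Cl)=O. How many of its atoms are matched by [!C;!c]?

The query [!C;!c] means: neither aliphatic nor aromatic carbon — same as [!#6].
Check the 16 heavy atoms by environment: 10× c (aromatic) → no; 1× S → match; 2× C → no; 1× O → match; 1× Cl → match; 1× Br → match.
Summing the matching environments: 1 + 1 + 1 + 1 = 4 matching atoms.

4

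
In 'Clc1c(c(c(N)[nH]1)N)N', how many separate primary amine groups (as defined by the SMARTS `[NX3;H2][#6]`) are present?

[NX3;H2][#6] is the SMARTS for a primary amine: a trivalent nitrogen with two H attached to carbon.
The molecule carries 3 separate instances of a primary amino group (-NH2) meeting every constraint; each maps to a distinct set of atoms, giving 3 matches.

3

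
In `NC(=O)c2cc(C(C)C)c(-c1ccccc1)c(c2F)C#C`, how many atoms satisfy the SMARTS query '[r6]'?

12

Check the 21 heavy atoms by environment: 12× c (aromatic, in 6-ring) → match; 6× C (acyclic) → no; 1× O (acyclic) → no; 1× N (acyclic) → no; 1× F (acyclic) → no.
That gives 12 matching atoms.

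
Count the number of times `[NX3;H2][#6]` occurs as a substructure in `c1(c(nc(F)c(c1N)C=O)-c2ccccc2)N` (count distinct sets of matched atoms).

2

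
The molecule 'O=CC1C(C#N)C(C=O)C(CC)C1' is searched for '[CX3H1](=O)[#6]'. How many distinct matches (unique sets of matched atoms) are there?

[CX3H1](=O)[#6] is the SMARTS for an aldehyde: an sp2 carbon with one H, double-bonded to O and single-bonded to carbon.
The molecule carries 2 separate instances of an aldehyde (-CHO) meeting every constraint; each maps to a distinct set of atoms, giving 2 matches.

2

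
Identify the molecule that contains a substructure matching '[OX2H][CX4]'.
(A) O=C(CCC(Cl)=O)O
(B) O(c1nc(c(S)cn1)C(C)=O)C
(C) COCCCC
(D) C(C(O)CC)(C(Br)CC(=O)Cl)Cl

[OX2H][CX4] describes a hydroxyl oxygen bound to an sp3 (X4) carbon (an aliphatic alcohol).
(A) has a carboxylic acid group (-C(=O)OH) but the -OH is on a CX3 carbonyl carbon, not a CX4 carbon.
(B) has a methoxy ether (-OCH3) but the oxygen has H0 (ether), not H1.
(C) has a methoxy ether (-OCH3) but the oxygen has H0 (ether), not H1.
(D) contains a hydroxyl group (-OH), which satisfies every atom and bond constraint.
So the answer is (D).

D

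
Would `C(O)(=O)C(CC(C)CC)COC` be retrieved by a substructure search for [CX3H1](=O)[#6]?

No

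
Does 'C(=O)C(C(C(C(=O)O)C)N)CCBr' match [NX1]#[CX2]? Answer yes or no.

No

The pattern [NX1]#[CX2] describes a nitrogen triple-bonded to a two-connected carbon — a nitrile.
The closest candidate here is a primary amino group (-NH2), but the nitrogen is NX3 (three connections), not NX1 triple-bonded. No other fragment satisfies the full query, so there is no match.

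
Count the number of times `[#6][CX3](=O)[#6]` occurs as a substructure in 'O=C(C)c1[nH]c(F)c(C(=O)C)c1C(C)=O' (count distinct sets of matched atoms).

[#6][CX3](=O)[#6] is the SMARTS for a ketone: a carbonyl carbon (no H) flanked by two carbons.
The molecule carries 3 separate instances of an acetyl/ketone group (-C(=O)CH3) meeting every constraint; each maps to a distinct set of atoms, giving 3 matches.

3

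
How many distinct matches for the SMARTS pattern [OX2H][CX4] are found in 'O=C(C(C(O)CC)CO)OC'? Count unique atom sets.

[OX2H][CX4] is the SMARTS for an aliphatic alcohol: a hydroxyl oxygen bound to an sp3 (X4) carbon.
The molecule carries 2 separate instances of a hydroxyl group (-OH) meeting every constraint; each maps to a distinct set of atoms, giving 2 matches.

2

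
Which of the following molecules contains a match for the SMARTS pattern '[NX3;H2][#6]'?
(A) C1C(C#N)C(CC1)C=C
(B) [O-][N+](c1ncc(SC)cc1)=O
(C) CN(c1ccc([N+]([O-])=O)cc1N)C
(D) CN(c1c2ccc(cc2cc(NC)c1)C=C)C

C

[NX3;H2][#6] describes a trivalent nitrogen with two H attached to carbon (a primary amine).
(A) has a nitrile (-C#N) but the nitrogen is NX1 (triple-bonded), not NX3 with two H.
(B) has a nitro group (-[N+](=O)[O-]) but the nitrogen is [N+] with no H, not NX3H2.
(C) contains a primary amino group (-NH2), which satisfies every atom and bond constraint.
(D) has a dimethylamino group (-N(CH3)2) but the nitrogen has H0, not H2.
So the answer is (C).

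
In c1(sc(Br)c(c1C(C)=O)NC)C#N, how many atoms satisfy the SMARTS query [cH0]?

Check the 13 heavy atoms by environment: 1× s (aromatic, H0) → no; 4× c (aromatic, H0) → match; 1× Br (H0) → no; 1× N (H1) → no; 2× C (H3) → no; 2× C (H0) → no; 1× O (H0) → no; 1× N (H0) → no.
That gives 4 matching atoms.

4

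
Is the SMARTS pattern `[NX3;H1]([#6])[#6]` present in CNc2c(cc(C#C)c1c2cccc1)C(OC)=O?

The pattern [NX3;H1]([#6])[#6] describes a trivalent nitrogen with one H, bonded to two carbons — a secondary amine.
The molecule carries an N-methylamino group (-NHCH3), whose atoms satisfy every constraint of the query, so the pattern matches.

Yes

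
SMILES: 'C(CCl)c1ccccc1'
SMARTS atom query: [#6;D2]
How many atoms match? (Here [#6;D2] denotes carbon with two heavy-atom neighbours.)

7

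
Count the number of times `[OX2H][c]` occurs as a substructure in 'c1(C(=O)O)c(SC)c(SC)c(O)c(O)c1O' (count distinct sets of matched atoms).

3

[OX2H][c] is the SMARTS for a phenol: a hydroxyl oxygen attached to an aromatic carbon.
The molecule carries 3 separate instances of a hydroxyl group (-OH) meeting every constraint; each maps to a distinct set of atoms, giving 3 matches.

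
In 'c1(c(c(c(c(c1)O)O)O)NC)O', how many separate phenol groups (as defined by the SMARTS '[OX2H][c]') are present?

4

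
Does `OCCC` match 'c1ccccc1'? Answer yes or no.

The pattern c1ccccc1 describes six aromatic carbons in a ring — a benzene ring.
The closest candidate here is a methyl group (-CH3), but no six-membered all-carbon aromatic ring is present. No other fragment satisfies the full query, so there is no match.

No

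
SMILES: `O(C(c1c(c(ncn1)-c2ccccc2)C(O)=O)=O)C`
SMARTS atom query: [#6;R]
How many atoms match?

The query [#6;R] means: carbon that is part of a ring.
Check the 19 heavy atoms by environment: 2× n (aromatic, in 6-ring) → no; 10× c (aromatic, in 6-ring) → match; 3× C (acyclic) → no; 4× O (acyclic) → no.
That gives 10 matching atoms.

10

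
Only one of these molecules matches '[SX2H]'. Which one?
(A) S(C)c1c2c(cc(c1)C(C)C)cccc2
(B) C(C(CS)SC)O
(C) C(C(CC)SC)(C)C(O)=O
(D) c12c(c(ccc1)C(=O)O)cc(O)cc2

B

[SX2H] describes an aliphatic sulfur with two connections, one being H (a thiol).
(A) has a methylthio ether (-SCH3) but the sulfur has H0 (bonded to two carbons), not H1.
(B) contains a thiol (-SH), which satisfies every atom and bond constraint.
(C) has a methylthio ether (-SCH3) but the sulfur has H0 (bonded to two carbons), not H1.
(D) has a hydroxyl group (-OH) but it is an -OH, not an -SH.
So the answer is (B).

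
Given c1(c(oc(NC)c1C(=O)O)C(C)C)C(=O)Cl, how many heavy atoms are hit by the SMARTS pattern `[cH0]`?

Check the 16 heavy atoms by environment: 1× o (aromatic, H0) → no; 4× c (aromatic, H0) → match; 2× C (H0) → no; 2× O (H0) → no; 1× Cl (H0) → no; 1× O (H1) → no; 1× N (H1) → no; 3× C (H3) → no; 1× C (H1) → no.
That gives 4 matching atoms.

4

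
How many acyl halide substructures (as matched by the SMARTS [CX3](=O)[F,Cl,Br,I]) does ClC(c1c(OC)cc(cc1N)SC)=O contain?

1

[CX3](=O)[F,Cl,Br,I] is the SMARTS for an acyl halide: a carbonyl carbon bonded to a halogen.
Exactly one fragment in the molecule meets all constraints, giving 1 match.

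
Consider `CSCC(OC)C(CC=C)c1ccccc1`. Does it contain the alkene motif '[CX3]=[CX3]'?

The pattern [CX3]=[CX3] describes a non-aromatic C=C double bond between two sp2 carbons — an alkene.
The molecule carries a vinyl group (-CH=CH2), whose atoms satisfy every constraint of the query, so the pattern matches.

Yes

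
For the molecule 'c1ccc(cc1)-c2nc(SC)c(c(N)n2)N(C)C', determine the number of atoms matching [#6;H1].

5

The query [#6;H1] means: any carbon bearing exactly one hydrogen.
Check the 18 heavy atoms by environment: 2× n (aromatic, H0) → no; 5× c (aromatic, H0) → no; 5× c (aromatic, H1) → match; 1× N (H0) → no; 3× C (H3) → no; 1× N (H2) → no; 1× S (H0) → no.
That gives 5 matching atoms.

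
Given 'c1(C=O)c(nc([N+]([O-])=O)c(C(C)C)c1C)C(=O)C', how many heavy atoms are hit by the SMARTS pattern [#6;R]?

Check the 18 heavy atoms by environment: 1× n (aromatic, in 6-ring) → no; 5× c (aromatic, in 6-ring) → match; 7× C (acyclic) → no; 1× N (charge +1, acyclic) → no; 1× O (charge -1, acyclic) → no; 3× O (acyclic) → no.
That gives 5 matching atoms.

5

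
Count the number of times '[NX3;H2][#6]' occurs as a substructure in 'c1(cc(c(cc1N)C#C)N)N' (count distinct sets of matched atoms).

3

[NX3;H2][#6] is the SMARTS for a primary amine: a trivalent nitrogen with two H attached to carbon.
The molecule carries 3 separate instances of a primary amino group (-NH2) meeting every constraint; each maps to a distinct set of atoms, giving 3 matches.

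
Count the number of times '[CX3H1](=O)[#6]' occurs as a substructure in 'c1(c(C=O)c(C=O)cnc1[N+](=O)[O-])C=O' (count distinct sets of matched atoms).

3

[CX3H1](=O)[#6] is the SMARTS for an aldehyde: an sp2 carbon with one H, double-bonded to O and single-bonded to carbon.
The molecule carries 3 separate instances of an aldehyde (-CHO) meeting every constraint; each maps to a distinct set of atoms, giving 3 matches.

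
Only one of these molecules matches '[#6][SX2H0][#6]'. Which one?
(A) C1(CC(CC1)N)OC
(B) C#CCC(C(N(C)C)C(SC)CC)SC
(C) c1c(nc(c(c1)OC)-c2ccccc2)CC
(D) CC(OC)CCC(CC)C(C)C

B

[#6][SX2H0][#6] describes an aliphatic sulfur bridging two carbons with no H on the sulfur (a thioether).
(A) has a methoxy ether (-OCH3) but the bridging atom is O, not S.
(B) contains a methylthio ether (-SCH3), which satisfies every atom and bond constraint.
(C) has a methoxy ether (-OCH3) but the bridging atom is O, not S.
(D) has a methoxy ether (-OCH3) but the bridging atom is O, not S.
So the answer is (B).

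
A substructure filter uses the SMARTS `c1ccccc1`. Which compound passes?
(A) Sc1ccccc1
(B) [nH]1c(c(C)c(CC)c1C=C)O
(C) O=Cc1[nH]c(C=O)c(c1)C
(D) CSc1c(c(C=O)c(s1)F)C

c1ccccc1 describes six aromatic carbons in a ring (a benzene ring).
(A) contains the required atom environment, so the pattern matches.
(B) has a methyl group (-CH3) but no six-membered all-carbon aromatic ring is present.
(C) has a methyl group (-CH3) but no six-membered all-carbon aromatic ring is present.
(D) has a methyl group (-CH3) but no six-membered all-carbon aromatic ring is present.
So the answer is (A).

A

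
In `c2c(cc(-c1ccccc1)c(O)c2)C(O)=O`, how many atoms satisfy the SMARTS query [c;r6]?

The query [c;r6] means: aromatic carbon that belongs to a six-membered ring.
Check the 16 heavy atoms by environment: 12× c (aromatic, in 6-ring) → match; 1× C (acyclic) → no; 3× O (acyclic) → no.
That gives 12 matching atoms.

12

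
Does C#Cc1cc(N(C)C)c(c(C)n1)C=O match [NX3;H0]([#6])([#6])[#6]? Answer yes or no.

Yes

The pattern [NX3;H0]([#6])([#6])[#6] describes a trivalent nitrogen with no H, bonded to three carbons — a tertiary amine.
The molecule carries a dimethylamino group (-N(CH3)2), whose atoms satisfy every constraint of the query, so the pattern matches.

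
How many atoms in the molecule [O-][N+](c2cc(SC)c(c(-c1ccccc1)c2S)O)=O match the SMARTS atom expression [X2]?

The query [X2] means: any atom with exactly two total connections (bonds + H).
Check the 19 heavy atoms by environment: 12× c (aromatic, X3) → no; 2× S (X2) → match; 1× N (charge +1, X3) → no; 1× O (charge -1, X1) → no; 1× O (X1) → no; 1× O (X2) → match; 1× C (X4) → no.
Summing the matching environments: 2 + 1 = 3 matching atoms.

3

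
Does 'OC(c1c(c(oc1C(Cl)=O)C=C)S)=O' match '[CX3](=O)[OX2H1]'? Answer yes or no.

The pattern [CX3](=O)[OX2H1] describes an sp2 carbon double-bonded to O and single-bonded to an -OH oxygen — a carboxylic acid.
The molecule carries a carboxylic acid group (-C(=O)OH), whose atoms satisfy every constraint of the query, so the pattern matches.

Yes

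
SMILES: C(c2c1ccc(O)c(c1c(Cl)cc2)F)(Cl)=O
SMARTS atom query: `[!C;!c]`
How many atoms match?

5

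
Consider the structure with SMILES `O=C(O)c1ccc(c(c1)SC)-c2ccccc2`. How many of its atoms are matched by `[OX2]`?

1

Check the 17 heavy atoms by environment: 12× c (aromatic, X3) → no; 1× S (X2) → no; 1× C (X4) → no; 1× C (X3) → no; 1× O (X1) → no; 1× O (X2) → match.
That gives 1 matching atom.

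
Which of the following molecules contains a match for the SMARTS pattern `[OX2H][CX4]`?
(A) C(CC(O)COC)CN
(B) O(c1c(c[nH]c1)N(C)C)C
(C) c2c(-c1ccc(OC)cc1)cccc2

[OX2H][CX4] describes a hydroxyl oxygen bound to an sp3 (X4) carbon (an aliphatic alcohol).
(A) contains a hydroxyl group (-OH), which satisfies every atom and bond constraint.
(B) has a methoxy ether (-OCH3) but the oxygen has H0 (ether), not H1.
(C) has a methoxy ether (-OCH3) but the oxygen has H0 (ether), not H1.
So the answer is (A).

A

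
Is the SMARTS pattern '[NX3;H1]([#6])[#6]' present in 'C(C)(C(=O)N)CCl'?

No

The pattern [NX3;H1]([#6])[#6] describes a trivalent nitrogen with one H, bonded to two carbons — a secondary amine.
The closest candidate here is a primary amide (-C(=O)NH2), but the -C(=O)NH2 nitrogen has H2, not H1. No other fragment satisfies the full query, so there is no match.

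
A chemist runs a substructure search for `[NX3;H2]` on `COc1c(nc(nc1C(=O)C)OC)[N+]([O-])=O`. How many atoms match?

The query [NX3;H2] means: aliphatic N with 3 total connections, two of them H — an -NH2 nitrogen (amine or amide).
Check the 16 heavy atoms by environment: 2× n (aromatic, H0, X2) → no; 4× c (aromatic, H0, X3) → no; 1× N (charge +1, H0, X3) → no; 1× O (charge -1, H0, X1) → no; 2× O (H0, X1) → no; 1× C (H0, X3) → no; 3× C (H3, X4) → no; 2× O (H0, X2) → no.
No environment satisfies the query, so 0 matching atoms.

0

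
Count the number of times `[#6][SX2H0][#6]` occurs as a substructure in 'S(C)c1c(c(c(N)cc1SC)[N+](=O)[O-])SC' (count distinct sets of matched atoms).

3

[#6][SX2H0][#6] is the SMARTS for a thioether: an aliphatic sulfur bridging two carbons with no H on the sulfur.
The molecule carries 3 separate instances of a methylthio ether (-SCH3) meeting every constraint; each maps to a distinct set of atoms, giving 3 matches.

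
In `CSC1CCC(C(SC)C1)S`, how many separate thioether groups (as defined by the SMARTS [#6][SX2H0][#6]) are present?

[#6][SX2H0][#6] is the SMARTS for a thioether: an aliphatic sulfur bridging two carbons with no H on the sulfur.
The molecule carries 2 separate instances of a methylthio ether (-SCH3) meeting every constraint; each maps to a distinct set of atoms, giving 2 matches.

2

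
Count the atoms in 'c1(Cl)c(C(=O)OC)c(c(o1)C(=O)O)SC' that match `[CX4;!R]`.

The query [CX4;!R] means: aliphatic carbon with four total connections, not in a ring.
Check the 15 heavy atoms by environment: 1× o (aromatic, X2, in 5-ring) → no; 4× c (aromatic, X3, in 5-ring) → no; 1× S (X2, acyclic) → no; 2× C (X4, acyclic) → match; 2× C (X3, acyclic) → no; 2× O (X1, acyclic) → no; 2× O (X2, acyclic) → no; 1× Cl (X1, acyclic) → no.
That gives 2 matching atoms.

2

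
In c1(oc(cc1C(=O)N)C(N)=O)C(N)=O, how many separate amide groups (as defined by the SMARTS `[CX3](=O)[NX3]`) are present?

[CX3](=O)[NX3] is the SMARTS for an amide: a carbonyl carbon bonded to a trivalent nitrogen.
The molecule carries 3 separate instances of a primary amide (-C(=O)NH2) meeting every constraint; each maps to a distinct set of atoms, giving 3 matches.

3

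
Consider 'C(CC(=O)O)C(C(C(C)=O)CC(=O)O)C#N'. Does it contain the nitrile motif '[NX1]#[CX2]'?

Yes

The pattern [NX1]#[CX2] describes a nitrogen triple-bonded to a two-connected carbon — a nitrile.
The molecule carries a nitrile (-C#N), whose atoms satisfy every constraint of the query, so the pattern matches.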